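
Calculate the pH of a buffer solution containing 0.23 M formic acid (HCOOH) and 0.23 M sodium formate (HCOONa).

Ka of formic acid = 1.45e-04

pKa = -log(1.45e-04) = 3.84. pH = pKa + log([A⁻]/[HA]) = 3.84 + log(0.23/0.23)

pH = 3.84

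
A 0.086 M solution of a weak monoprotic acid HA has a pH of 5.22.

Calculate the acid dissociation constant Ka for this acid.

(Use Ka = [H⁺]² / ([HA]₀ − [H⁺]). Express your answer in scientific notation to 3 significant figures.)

[H⁺] = 10^(−pH) = 10^(−5.22) = 6.026e-06 M. For HA ⇌ H⁺ + A⁻, Ka = [H⁺][A⁻]/[HA] = [H⁺]² / ([HA]₀ − [H⁺]) = (6.026e-06)² / (0.086 − 6.026e-06) = 4.22e-10.

K_a = 4.22e-10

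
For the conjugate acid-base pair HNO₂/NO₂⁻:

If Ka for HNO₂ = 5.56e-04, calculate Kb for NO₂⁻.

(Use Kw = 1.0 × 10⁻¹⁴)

For a conjugate pair Ka × Kb = Kw, so Kb = Kw/Ka = 1.0 × 10⁻¹⁴ / 5.56e-04 = 1.80e-11.

K_b = 1.80e-11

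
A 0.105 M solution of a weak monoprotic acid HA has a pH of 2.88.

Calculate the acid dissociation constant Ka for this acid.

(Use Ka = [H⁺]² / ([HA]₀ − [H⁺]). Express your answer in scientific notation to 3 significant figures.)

[H⁺] = 10^(−pH) = 10^(−2.88) = 1.318e-03 M. For HA ⇌ H⁺ + A⁻, Ka = [H⁺][A⁻]/[HA] = [H⁺]² / ([HA]₀ − [H⁺]) = (1.318e-03)² / (0.105 − 1.318e-03) = 1.68e-05.

K_a = 1.68e-05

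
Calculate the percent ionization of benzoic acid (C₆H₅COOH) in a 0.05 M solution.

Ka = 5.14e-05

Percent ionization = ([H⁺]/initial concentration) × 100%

Using Ka equilibrium: x² + Ka×x - Ka×C = 0. Solving: [H⁺] = 1.5776e-03. Percent = (1.5776e-03/0.05) × 100

Percent ionization = 3.16%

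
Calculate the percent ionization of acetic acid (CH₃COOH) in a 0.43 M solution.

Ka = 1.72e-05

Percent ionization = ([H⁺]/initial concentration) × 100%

Using Ka equilibrium: x² + Ka×x - Ka×C = 0. Solving: [H⁺] = 2.7110e-03. Percent = (2.7110e-03/0.43) × 100

Percent ionization = 0.63%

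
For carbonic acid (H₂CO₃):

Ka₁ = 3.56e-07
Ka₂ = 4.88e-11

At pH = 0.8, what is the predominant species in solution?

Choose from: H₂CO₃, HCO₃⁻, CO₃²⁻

pKa₁ = 6.45, pKa₂ = 10.31. For a polyprotic acid the predominant species crosses at each pKa: below pKa_n the protonated form dominates, above it the deprotonated form does. At pH = 0.8, the predominant species is H₂CO₃.

H₂CO₃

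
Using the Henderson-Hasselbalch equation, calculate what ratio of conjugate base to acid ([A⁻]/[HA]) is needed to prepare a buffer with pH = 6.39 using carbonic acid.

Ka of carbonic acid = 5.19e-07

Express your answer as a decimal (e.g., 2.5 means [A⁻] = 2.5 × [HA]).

pKa = -log(5.19e-07) = 6.2848. pH = pKa + log([A⁻]/[HA]), so log([A⁻]/[HA]) = pH − pKa = 6.39 − 6.2848 = 0.1052. [A⁻]/[HA] = 10^(0.1052) = 1.27

[A⁻]/[HA] = 1.27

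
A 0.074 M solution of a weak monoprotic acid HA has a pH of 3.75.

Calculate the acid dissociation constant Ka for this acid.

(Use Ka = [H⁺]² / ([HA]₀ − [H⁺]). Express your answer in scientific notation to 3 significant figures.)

[H⁺] = 10^(−pH) = 10^(−3.75) = 1.778e-04 M. For HA ⇌ H⁺ + A⁻, Ka = [H⁺][A⁻]/[HA] = [H⁺]² / ([HA]₀ − [H⁺]) = (1.778e-04)² / (0.074 − 1.778e-04) = 4.28e-07.

K_a = 4.28e-07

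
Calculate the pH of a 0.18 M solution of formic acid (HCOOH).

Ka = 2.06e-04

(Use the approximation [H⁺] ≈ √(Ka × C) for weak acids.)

[H⁺] = √(Ka × C) = √(2.06e-04 × 0.18) = 6.0893e-03. pH = -log(6.0893e-03)

pH = 2.22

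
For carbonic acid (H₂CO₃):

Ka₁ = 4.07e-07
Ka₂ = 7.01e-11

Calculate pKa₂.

pKa₂ = -log(Ka₂) = -log(7.01e-11) = 10.15.

pK_{a2} = 10.15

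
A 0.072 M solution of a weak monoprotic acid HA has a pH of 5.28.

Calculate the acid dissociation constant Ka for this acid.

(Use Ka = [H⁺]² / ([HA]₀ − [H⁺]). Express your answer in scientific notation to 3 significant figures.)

[H⁺] = 10^(−pH) = 10^(−5.28) = 5.248e-06 M. For HA ⇌ H⁺ + A⁻, Ka = [H⁺][A⁻]/[HA] = [H⁺]² / ([HA]₀ − [H⁺]) = (5.248e-06)² / (0.072 − 5.248e-06) = 3.83e-10.

K_a = 3.83e-10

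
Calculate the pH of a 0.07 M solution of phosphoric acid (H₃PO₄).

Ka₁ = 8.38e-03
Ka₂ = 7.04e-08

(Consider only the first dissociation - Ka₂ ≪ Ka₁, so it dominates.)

First dissociation dominates. From Ka₁ = [H⁺][HA⁻]/[H₂A], x² + Ka₁·x − Ka₁·C = 0 with C = 0.07 M and Ka₁ = 8.38e-03. Solving: [H⁺] = (−Ka₁ + √(Ka₁² + 4·Ka₁·C)) / 2 = 2.0390e-02 M. pH = -log(2.0390e-02) = 1.69.

pH = 1.69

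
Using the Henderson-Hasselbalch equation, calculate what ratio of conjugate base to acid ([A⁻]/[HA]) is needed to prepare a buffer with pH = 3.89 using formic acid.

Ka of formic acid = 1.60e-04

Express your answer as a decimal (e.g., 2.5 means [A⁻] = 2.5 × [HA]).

pKa = -log(1.60e-04) = 3.7959. pH = pKa + log([A⁻]/[HA]), so log([A⁻]/[HA]) = pH − pKa = 3.89 − 3.7959 = 0.0941. [A⁻]/[HA] = 10^(0.0941) = 1.24

[A⁻]/[HA] = 1.24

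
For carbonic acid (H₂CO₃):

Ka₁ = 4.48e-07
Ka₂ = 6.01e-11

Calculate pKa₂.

pKa₂ = -log(Ka₂) = -log(6.01e-11) = 10.22.

pK_{a2} = 10.22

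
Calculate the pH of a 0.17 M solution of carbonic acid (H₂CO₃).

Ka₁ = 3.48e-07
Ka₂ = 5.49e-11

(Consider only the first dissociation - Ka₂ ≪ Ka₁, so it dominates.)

First dissociation dominates. From Ka₁ = [H⁺][HA⁻]/[H₂A], x² + Ka₁·x − Ka₁·C = 0 with C = 0.17 M and Ka₁ = 3.48e-07. Solving: [H⁺] = (−Ka₁ + √(Ka₁² + 4·Ka₁·C)) / 2 = 2.4305e-04 M. pH = -log(2.4305e-04) = 3.61.

pH = 3.61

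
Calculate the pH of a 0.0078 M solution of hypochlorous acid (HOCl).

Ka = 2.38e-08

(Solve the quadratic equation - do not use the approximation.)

x² + Ka×x - Ka×C = 0. Using quadratic formula: [H⁺] = 1.3613e-05

pH = 4.87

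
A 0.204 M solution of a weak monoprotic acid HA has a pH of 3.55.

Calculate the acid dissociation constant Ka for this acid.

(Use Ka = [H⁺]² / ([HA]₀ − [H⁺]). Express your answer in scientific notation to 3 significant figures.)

[H⁺] = 10^(−pH) = 10^(−3.55) = 2.818e-04 M. For HA ⇌ H⁺ + A⁻, Ka = [H⁺][A⁻]/[HA] = [H⁺]² / ([HA]₀ − [H⁺]) = (2.818e-04)² / (0.204 − 2.818e-04) = 3.90e-07.

K_a = 3.90e-07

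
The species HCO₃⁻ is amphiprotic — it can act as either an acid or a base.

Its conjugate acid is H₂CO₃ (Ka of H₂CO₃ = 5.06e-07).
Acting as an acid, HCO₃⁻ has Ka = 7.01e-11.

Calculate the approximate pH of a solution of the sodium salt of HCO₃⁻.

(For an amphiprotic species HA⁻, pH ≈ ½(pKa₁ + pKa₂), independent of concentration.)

pKa₁ = -log(5.06e-07) = 6.30; pKa₂ = -log(7.01e-11) = 10.15. For an amphiprotic species, pH ≈ ½(pKa₁ + pKa₂) = ½(6.30 + 10.15) = 8.23.

pH = 8.23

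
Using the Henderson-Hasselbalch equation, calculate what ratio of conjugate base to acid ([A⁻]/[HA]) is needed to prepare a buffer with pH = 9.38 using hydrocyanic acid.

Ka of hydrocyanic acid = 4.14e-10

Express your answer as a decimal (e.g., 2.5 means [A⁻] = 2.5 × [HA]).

pKa = -log(4.14e-10) = 9.3830. pH = pKa + log([A⁻]/[HA]), so log([A⁻]/[HA]) = pH − pKa = 9.38 − 9.3830 = -0.0030. [A⁻]/[HA] = 10^(-0.0030) = 0.993

[A⁻]/[HA] = 0.993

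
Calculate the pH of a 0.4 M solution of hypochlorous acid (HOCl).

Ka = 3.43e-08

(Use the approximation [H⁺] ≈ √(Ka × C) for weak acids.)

[H⁺] = √(Ka × C) = √(3.43e-08 × 0.4) = 1.1713e-04. pH = -log(1.1713e-04)

pH = 3.93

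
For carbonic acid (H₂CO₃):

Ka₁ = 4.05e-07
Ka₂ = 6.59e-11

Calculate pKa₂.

pKa₂ = -log(Ka₂) = -log(6.59e-11) = 10.18.

pK_{a2} = 10.18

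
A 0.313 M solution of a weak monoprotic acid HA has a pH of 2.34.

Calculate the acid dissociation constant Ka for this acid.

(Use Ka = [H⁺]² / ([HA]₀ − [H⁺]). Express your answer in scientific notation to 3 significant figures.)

[H⁺] = 10^(−pH) = 10^(−2.34) = 4.571e-03 M. For HA ⇌ H⁺ + A⁻, Ka = [H⁺][A⁻]/[HA] = [H⁺]² / ([HA]₀ − [H⁺]) = (4.571e-03)² / (0.313 − 4.571e-03) = 6.77e-05.

K_a = 6.77e-05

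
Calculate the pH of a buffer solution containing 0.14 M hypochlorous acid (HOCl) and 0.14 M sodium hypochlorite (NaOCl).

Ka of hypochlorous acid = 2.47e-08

pKa = -log(2.47e-08) = 7.61. pH = pKa + log([A⁻]/[HA]) = 7.61 + log(0.14/0.14)

pH = 7.61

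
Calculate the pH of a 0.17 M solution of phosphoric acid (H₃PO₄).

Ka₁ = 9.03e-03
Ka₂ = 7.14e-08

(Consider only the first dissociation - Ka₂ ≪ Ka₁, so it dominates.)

First dissociation dominates. From Ka₁ = [H⁺][HA⁻]/[H₂A], x² + Ka₁·x − Ka₁·C = 0 with C = 0.17 M and Ka₁ = 9.03e-03. Solving: [H⁺] = (−Ka₁ + √(Ka₁² + 4·Ka₁·C)) / 2 = 3.4925e-02 M. pH = -log(3.4925e-02) = 1.46.

pH = 1.46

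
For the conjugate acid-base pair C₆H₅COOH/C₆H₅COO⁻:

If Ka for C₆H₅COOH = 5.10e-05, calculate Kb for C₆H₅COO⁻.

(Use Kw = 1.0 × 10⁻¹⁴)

For a conjugate pair Ka × Kb = Kw, so Kb = Kw/Ka = 1.0 × 10⁻¹⁴ / 5.10e-05 = 1.96e-10.

K_b = 1.96e-10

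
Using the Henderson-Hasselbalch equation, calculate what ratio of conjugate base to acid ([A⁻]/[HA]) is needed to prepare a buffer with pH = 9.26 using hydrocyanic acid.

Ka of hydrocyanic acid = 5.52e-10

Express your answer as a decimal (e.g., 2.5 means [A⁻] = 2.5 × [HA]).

pKa = -log(5.52e-10) = 9.2581. pH = pKa + log([A⁻]/[HA]), so log([A⁻]/[HA]) = pH − pKa = 9.26 − 9.2581 = 0.0019. [A⁻]/[HA] = 10^(0.0019) = 1.00

[A⁻]/[HA] = 1.00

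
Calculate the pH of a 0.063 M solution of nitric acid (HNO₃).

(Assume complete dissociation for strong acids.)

[H⁺] = 0.063 M for strong acid. pH = -log[H⁺] = -log(0.063)

pH = 1.20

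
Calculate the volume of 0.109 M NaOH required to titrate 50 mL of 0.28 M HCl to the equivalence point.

At equivalence: moles acid = moles base. moles HCl = 0.28 × 50/1000 = 0.014 mol. V_base = moles / 0.109 × 1000 = 128.4 mL.

V_{base} = 128.4 mL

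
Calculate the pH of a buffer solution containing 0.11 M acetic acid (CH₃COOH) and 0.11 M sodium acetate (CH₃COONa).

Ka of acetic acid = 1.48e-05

pKa = -log(1.48e-05) = 4.83. pH = pKa + log([A⁻]/[HA]) = 4.83 + log(0.11/0.11)

pH = 4.83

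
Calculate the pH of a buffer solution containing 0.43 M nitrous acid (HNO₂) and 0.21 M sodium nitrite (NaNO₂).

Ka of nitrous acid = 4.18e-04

pKa = -log(4.18e-04) = 3.38. pH = pKa + log([A⁻]/[HA]) = 3.38 + log(0.21/0.43)

pH = 3.07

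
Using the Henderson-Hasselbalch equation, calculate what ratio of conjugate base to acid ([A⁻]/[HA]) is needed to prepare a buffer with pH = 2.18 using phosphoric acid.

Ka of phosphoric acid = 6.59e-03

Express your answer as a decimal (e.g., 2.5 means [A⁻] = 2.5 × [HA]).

pKa = -log(6.59e-03) = 2.1811. pH = pKa + log([A⁻]/[HA]), so log([A⁻]/[HA]) = pH − pKa = 2.18 − 2.1811 = -0.0011. [A⁻]/[HA] = 10^(-0.0011) = 0.997

[A⁻]/[HA] = 0.997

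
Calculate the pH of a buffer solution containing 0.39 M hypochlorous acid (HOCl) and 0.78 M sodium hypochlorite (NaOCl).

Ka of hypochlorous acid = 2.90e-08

pKa = -log(2.90e-08) = 7.54. pH = pKa + log([A⁻]/[HA]) = 7.54 + log(0.78/0.39)

pH = 7.84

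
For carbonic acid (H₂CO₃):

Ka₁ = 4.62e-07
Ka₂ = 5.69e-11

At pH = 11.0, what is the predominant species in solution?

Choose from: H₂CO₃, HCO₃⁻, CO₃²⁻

pKa₁ = 6.34, pKa₂ = 10.24. For a polyprotic acid the predominant species crosses at each pKa: below pKa_n the protonated form dominates, above it the deprotonated form does. At pH = 11.0, the predominant species is CO₃²⁻.

CO₃²⁻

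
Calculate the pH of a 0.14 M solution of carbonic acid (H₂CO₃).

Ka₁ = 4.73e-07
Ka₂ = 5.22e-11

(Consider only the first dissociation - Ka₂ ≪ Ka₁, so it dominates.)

First dissociation dominates. From Ka₁ = [H⁺][HA⁻]/[H₂A], x² + Ka₁·x − Ka₁·C = 0 with C = 0.14 M and Ka₁ = 4.73e-07. Solving: [H⁺] = (−Ka₁ + √(Ka₁² + 4·Ka₁·C)) / 2 = 2.5710e-04 M. pH = -log(2.5710e-04) = 3.59.

pH = 3.59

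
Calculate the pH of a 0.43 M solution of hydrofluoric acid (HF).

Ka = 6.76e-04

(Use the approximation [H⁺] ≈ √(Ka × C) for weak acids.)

[H⁺] = √(Ka × C) = √(6.76e-04 × 0.43) = 1.7049e-02. pH = -log(1.7049e-02)

pH = 1.77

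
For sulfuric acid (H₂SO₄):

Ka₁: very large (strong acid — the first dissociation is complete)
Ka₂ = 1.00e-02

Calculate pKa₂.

pKa₂ = -log(Ka₂) = -log(1.00e-02) = 2.00.

pK_{a2} = 2.00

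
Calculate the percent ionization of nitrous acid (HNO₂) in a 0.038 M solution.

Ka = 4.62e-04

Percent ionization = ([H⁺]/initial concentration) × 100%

Using Ka equilibrium: x² + Ka×x - Ka×C = 0. Solving: [H⁺] = 3.9654e-03. Percent = (3.9654e-03/0.038) × 100

Percent ionization = 10.4%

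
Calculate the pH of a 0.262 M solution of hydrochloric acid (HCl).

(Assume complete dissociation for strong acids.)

[H⁺] = 0.262 M for strong acid. pH = -log[H⁺] = -log(0.262)

pH = 0.58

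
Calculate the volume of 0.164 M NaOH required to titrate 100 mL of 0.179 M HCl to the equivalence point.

At equivalence: moles acid = moles base. moles HCl = 0.179 × 100/1000 = 0.0179 mol. V_base = moles / 0.164 × 1000 = 109.1 mL.

V_{base} = 109.1 mL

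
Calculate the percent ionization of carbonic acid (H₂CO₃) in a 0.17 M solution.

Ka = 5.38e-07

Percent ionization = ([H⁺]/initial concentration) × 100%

Using Ka equilibrium: x² + Ka×x - Ka×C = 0. Solving: [H⁺] = 3.0215e-04. Percent = (3.0215e-04/0.17) × 100

Percent ionization = 0.178%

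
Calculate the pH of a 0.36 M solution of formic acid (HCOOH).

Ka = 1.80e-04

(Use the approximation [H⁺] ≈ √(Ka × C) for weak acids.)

[H⁺] = √(Ka × C) = √(1.80e-04 × 0.36) = 8.0498e-03. pH = -log(8.0498e-03)

pH = 2.09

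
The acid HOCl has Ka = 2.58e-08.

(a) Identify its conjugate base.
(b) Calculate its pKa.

(a) The conjugate base is formed by removing one H⁺ from HOCl, giving OCl⁻. (b) pKa = -log(Ka) = -log(2.58e-08) = 7.59.

Conjugate base: OCl⁻; pK_a = 7.59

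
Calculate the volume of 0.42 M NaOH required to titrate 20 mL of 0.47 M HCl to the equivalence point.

At equivalence: moles acid = moles base. moles HCl = 0.47 × 20/1000 = 0.0094 mol. V_base = moles / 0.42 × 1000 = 22.4 mL.

V_{base} = 22.4 mL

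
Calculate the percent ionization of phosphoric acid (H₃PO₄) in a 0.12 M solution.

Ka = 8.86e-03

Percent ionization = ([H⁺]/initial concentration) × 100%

Using Ka equilibrium: x² + Ka×x - Ka×C = 0. Solving: [H⁺] = 2.8476e-02. Percent = (2.8476e-02/0.12) × 100

Percent ionization = 23.7%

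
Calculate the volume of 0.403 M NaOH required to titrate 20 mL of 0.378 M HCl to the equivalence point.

At equivalence: moles acid = moles base. moles HCl = 0.378 × 20/1000 = 0.00756 mol. V_base = moles / 0.403 × 1000 = 18.8 mL.

V_{base} = 18.8 mL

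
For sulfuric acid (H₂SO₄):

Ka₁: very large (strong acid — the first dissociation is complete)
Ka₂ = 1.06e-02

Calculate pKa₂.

pKa₂ = -log(Ka₂) = -log(1.06e-02) = 1.97.

pK_{a2} = 1.97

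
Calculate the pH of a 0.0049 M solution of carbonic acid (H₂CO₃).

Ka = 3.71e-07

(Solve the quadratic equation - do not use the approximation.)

x² + Ka×x - Ka×C = 0. Using quadratic formula: [H⁺] = 4.2452e-05

pH = 4.37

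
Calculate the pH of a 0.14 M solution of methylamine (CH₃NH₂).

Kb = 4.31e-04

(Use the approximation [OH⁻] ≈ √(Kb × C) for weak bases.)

[OH⁻] = √(Kb × C) = √(4.31e-04 × 0.14) = 7.7679e-03. pOH = 2.11, pH = 14 - pOH

pH = 11.89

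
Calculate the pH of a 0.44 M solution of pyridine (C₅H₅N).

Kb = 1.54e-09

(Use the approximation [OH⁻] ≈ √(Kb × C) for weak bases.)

[OH⁻] = √(Kb × C) = √(1.54e-09 × 0.44) = 2.6031e-05. pOH = 4.58, pH = 14 - pOH

pH = 9.42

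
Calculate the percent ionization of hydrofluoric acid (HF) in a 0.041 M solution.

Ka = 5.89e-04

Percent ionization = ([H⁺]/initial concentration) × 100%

Using Ka equilibrium: x² + Ka×x - Ka×C = 0. Solving: [H⁺] = 4.6285e-03. Percent = (4.6285e-03/0.041) × 100

Percent ionization = 11.3%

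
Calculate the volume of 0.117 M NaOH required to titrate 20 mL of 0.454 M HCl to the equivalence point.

At equivalence: moles acid = moles base. moles HCl = 0.454 × 20/1000 = 0.00908 mol. V_base = moles / 0.117 × 1000 = 77.6 mL.

V_{base} = 77.6 mL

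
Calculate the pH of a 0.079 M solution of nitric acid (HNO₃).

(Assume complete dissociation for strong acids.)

[H⁺] = 0.079 M for strong acid. pH = -log[H⁺] = -log(0.079)

pH = 1.10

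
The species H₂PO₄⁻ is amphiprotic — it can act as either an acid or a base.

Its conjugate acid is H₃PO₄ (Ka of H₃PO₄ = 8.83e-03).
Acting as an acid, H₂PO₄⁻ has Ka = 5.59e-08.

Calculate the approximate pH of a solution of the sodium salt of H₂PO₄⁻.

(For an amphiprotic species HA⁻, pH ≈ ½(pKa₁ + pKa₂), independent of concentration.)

pKa₁ = -log(8.83e-03) = 2.05; pKa₂ = -log(5.59e-08) = 7.25. For an amphiprotic species, pH ≈ ½(pKa₁ + pKa₂) = ½(2.05 + 7.25) = 4.65.

pH = 4.65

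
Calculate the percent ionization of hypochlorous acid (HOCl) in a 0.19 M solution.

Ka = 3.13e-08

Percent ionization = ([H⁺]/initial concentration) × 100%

Using Ka equilibrium: x² + Ka×x - Ka×C = 0. Solving: [H⁺] = 7.7101e-05. Percent = (7.7101e-05/0.19) × 100

Percent ionization = 0.0406%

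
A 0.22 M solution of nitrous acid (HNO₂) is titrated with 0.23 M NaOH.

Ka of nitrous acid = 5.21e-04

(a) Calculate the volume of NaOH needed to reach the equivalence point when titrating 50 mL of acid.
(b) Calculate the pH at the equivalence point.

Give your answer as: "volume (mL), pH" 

moles acid = 0.22 × 50/1000 = 0.011 mol; V_base = moles/0.23 × 1000 = 47.8 mL. At equivalence only the conjugate base is present: [A⁻] = 0.011/0.098 = 1.1244e-01 M. Kb = Kw/Ka = 1.92e-11; [OH⁻] = √(Kb × [A⁻]) = 1.4691e-06; pOH = 5.83; pH = 14 - pOH = 8.17.

V = 47.8 mL, pH = 8.17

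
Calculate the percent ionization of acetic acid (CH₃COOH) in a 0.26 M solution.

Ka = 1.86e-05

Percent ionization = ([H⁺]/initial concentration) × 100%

Using Ka equilibrium: x² + Ka×x - Ka×C = 0. Solving: [H⁺] = 2.1898e-03. Percent = (2.1898e-03/0.26) × 100

Percent ionization = 0.842%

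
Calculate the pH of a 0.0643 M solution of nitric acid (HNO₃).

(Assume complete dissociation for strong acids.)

[H⁺] = 0.0643 M for strong acid. pH = -log[H⁺] = -log(0.0643)

pH = 1.19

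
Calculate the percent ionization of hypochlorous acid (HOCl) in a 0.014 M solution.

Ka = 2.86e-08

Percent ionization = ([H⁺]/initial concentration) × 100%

Using Ka equilibrium: x² + Ka×x - Ka×C = 0. Solving: [H⁺] = 1.9996e-05. Percent = (1.9996e-05/0.014) × 100

Percent ionization = 0.143%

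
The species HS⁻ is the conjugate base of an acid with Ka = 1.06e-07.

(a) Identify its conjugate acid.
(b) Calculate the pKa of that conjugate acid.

(a) The conjugate acid is formed by adding one H⁺ to HS⁻, giving H₂S. (b) pKa = -log(Ka) = -log(1.06e-07) = 6.97.

Conjugate acid: H₂S; pK_a = 6.97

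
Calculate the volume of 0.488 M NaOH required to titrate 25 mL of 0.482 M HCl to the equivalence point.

At equivalence: moles acid = moles base. moles HCl = 0.482 × 25/1000 = 0.01205 mol. V_base = moles / 0.488 × 1000 = 24.7 mL.

V_{base} = 24.7 mL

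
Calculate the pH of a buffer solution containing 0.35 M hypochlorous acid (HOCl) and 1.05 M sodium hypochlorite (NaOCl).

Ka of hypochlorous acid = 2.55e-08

pKa = -log(2.55e-08) = 7.59. pH = pKa + log([A⁻]/[HA]) = 7.59 + log(1.05/0.35)

pH = 8.07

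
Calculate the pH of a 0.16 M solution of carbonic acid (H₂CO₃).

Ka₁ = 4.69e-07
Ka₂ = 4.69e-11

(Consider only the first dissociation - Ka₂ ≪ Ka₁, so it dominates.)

First dissociation dominates. From Ka₁ = [H⁺][HA⁻]/[H₂A], x² + Ka₁·x − Ka₁·C = 0 with C = 0.16 M and Ka₁ = 4.69e-07. Solving: [H⁺] = (−Ka₁ + √(Ka₁² + 4·Ka₁·C)) / 2 = 2.7370e-04 M. pH = -log(2.7370e-04) = 3.56.

pH = 3.56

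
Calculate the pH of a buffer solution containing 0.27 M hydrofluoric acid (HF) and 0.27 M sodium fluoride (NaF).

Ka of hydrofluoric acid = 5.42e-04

pKa = -log(5.42e-04) = 3.27. pH = pKa + log([A⁻]/[HA]) = 3.27 + log(0.27/0.27)

pH = 3.27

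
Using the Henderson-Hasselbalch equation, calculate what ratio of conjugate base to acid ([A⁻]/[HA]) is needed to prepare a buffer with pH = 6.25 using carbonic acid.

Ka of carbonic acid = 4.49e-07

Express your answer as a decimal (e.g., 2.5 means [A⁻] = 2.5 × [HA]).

pKa = -log(4.49e-07) = 6.3478. pH = pKa + log([A⁻]/[HA]), so log([A⁻]/[HA]) = pH − pKa = 6.25 − 6.3478 = -0.0978. [A⁻]/[HA] = 10^(-0.0978) = 0.798

[A⁻]/[HA] = 0.798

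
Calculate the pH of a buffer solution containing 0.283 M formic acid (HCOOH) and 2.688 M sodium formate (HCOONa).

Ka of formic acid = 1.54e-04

pKa = -log(1.54e-04) = 3.81. pH = pKa + log([A⁻]/[HA]) = 3.81 + log(2.688/0.283)

pH = 4.79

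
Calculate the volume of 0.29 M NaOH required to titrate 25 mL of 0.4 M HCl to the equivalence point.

At equivalence: moles acid = moles base. moles HCl = 0.4 × 25/1000 = 0.01 mol. V_base = moles / 0.29 × 1000 = 34.5 mL.

V_{base} = 34.5 mL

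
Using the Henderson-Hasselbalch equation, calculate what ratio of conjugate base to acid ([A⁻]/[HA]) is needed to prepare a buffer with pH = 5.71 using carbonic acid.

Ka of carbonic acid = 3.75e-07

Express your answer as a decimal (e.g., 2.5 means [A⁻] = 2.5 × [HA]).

pKa = -log(3.75e-07) = 6.4260. pH = pKa + log([A⁻]/[HA]), so log([A⁻]/[HA]) = pH − pKa = 5.71 − 6.4260 = -0.7160. [A⁻]/[HA] = 10^(-0.7160) = 0.192

[A⁻]/[HA] = 0.192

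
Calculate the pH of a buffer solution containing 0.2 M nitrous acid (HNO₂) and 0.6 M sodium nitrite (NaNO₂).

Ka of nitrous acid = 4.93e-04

pKa = -log(4.93e-04) = 3.31. pH = pKa + log([A⁻]/[HA]) = 3.31 + log(0.6/0.2)

pH = 3.78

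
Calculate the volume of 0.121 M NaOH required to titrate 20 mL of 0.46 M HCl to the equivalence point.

At equivalence: moles acid = moles base. moles HCl = 0.46 × 20/1000 = 0.0092 mol. V_base = moles / 0.121 × 1000 = 76.0 mL.

V_{base} = 76.0 mL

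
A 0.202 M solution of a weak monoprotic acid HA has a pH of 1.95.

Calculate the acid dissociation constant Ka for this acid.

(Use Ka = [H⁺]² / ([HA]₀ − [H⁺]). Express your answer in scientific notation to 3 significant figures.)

[H⁺] = 10^(−pH) = 10^(−1.95) = 1.122e-02 M. For HA ⇌ H⁺ + A⁻, Ka = [H⁺][A⁻]/[HA] = [H⁺]² / ([HA]₀ − [H⁺]) = (1.122e-02)² / (0.202 − 1.122e-02) = 6.60e-04.

K_a = 6.60e-04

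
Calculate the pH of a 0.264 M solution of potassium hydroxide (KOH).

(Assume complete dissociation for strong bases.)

[OH⁻] = 0.264 M for strong base. pOH = -log[OH⁻] = 0.58, pH = 14 - pOH

pH = 13.42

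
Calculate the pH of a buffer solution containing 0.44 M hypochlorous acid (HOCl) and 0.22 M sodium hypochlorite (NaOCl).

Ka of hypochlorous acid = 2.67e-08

pKa = -log(2.67e-08) = 7.57. pH = pKa + log([A⁻]/[HA]) = 7.57 + log(0.22/0.44)

pH = 7.27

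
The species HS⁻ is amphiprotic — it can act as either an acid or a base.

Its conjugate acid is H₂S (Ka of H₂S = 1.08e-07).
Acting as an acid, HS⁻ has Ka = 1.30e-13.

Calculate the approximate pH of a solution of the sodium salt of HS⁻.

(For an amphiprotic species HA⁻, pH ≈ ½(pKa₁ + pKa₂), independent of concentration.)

pKa₁ = -log(1.08e-07) = 6.97; pKa₂ = -log(1.30e-13) = 12.89. For an amphiprotic species, pH ≈ ½(pKa₁ + pKa₂) = ½(6.97 + 12.89) = 9.93.

pH = 9.93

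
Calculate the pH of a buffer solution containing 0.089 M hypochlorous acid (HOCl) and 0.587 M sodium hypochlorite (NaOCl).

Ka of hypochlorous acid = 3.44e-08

pKa = -log(3.44e-08) = 7.46. pH = pKa + log([A⁻]/[HA]) = 7.46 + log(0.587/0.089)

pH = 8.28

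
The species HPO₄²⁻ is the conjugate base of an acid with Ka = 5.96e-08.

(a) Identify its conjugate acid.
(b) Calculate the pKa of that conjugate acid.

(a) The conjugate acid is formed by adding one H⁺ to HPO₄²⁻, giving H₂PO₄⁻. (b) pKa = -log(Ka) = -log(5.96e-08) = 7.22.

Conjugate acid: H₂PO₄⁻; pK_a = 7.22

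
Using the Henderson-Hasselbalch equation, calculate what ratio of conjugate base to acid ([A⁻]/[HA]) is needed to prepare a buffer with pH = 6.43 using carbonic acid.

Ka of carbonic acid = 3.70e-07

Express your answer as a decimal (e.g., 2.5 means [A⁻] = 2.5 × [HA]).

pKa = -log(3.70e-07) = 6.4318. pH = pKa + log([A⁻]/[HA]), so log([A⁻]/[HA]) = pH − pKa = 6.43 − 6.4318 = -0.0018. [A⁻]/[HA] = 10^(-0.0018) = 0.996

[A⁻]/[HA] = 0.996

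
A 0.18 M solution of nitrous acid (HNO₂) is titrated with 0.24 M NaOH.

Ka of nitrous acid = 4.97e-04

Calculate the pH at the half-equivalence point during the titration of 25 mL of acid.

At half-equivalence [HA] = [A⁻], so Henderson-Hasselbalch gives pH = pKa = -log(4.97e-04) = 3.30.

pH = pKa = 3.30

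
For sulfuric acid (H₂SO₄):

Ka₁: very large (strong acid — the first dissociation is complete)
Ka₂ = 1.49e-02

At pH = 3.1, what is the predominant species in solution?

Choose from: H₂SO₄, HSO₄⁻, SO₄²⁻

The first dissociation is complete, so H₂SO₄ itself is never the predominant species in water; pKa₂ = -log(1.49e-02) = 1.83. For a polyprotic acid the predominant species crosses at each pKa: below pKa_n the protonated form dominates, above it the deprotonated form does. At pH = 3.1, the predominant species is SO₄²⁻.

SO₄²⁻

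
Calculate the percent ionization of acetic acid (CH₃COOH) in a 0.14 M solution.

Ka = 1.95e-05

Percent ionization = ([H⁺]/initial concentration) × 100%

Using Ka equilibrium: x² + Ka×x - Ka×C = 0. Solving: [H⁺] = 1.6425e-03. Percent = (1.6425e-03/0.14) × 100

Percent ionization = 1.17%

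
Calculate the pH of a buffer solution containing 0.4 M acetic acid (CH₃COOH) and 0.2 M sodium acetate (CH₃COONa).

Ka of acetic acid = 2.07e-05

pKa = -log(2.07e-05) = 4.68. pH = pKa + log([A⁻]/[HA]) = 4.68 + log(0.2/0.4)

pH = 4.38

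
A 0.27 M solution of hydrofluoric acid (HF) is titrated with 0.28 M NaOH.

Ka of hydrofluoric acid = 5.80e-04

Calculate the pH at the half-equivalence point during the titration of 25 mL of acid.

At half-equivalence [HA] = [A⁻], so Henderson-Hasselbalch gives pH = pKa = -log(5.80e-04) = 3.24.

pH = pKa = 3.24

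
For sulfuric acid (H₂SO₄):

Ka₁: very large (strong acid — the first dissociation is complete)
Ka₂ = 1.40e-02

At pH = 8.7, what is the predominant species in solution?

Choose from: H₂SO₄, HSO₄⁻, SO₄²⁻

The first dissociation is complete, so H₂SO₄ itself is never the predominant species in water; pKa₂ = -log(1.40e-02) = 1.85. For a polyprotic acid the predominant species crosses at each pKa: below pKa_n the protonated form dominates, above it the deprotonated form does. At pH = 8.7, the predominant species is SO₄²⁻.

SO₄²⁻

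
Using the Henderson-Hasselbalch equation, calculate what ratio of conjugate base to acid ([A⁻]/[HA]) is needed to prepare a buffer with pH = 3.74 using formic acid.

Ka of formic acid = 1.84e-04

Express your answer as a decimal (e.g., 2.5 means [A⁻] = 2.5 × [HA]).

pKa = -log(1.84e-04) = 3.7352. pH = pKa + log([A⁻]/[HA]), so log([A⁻]/[HA]) = pH − pKa = 3.74 − 3.7352 = 0.0048. [A⁻]/[HA] = 10^(0.0048) = 1.01

[A⁻]/[HA] = 1.01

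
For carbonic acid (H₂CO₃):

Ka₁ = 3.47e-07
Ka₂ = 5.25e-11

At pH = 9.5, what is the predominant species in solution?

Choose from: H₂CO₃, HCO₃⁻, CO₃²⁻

pKa₁ = 6.46, pKa₂ = 10.28. For a polyprotic acid the predominant species crosses at each pKa: below pKa_n the protonated form dominates, above it the deprotonated form does. At pH = 9.5, the predominant species is HCO₃⁻.

HCO₃⁻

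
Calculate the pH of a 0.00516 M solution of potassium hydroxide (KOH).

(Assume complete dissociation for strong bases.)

[OH⁻] = 0.00516 M for strong base. pOH = -log[OH⁻] = 2.29, pH = 14 - pOH

pH = 11.71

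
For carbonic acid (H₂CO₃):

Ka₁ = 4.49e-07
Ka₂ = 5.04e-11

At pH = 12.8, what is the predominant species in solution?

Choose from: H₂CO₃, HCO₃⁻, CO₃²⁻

pKa₁ = 6.35, pKa₂ = 10.30. For a polyprotic acid the predominant species crosses at each pKa: below pKa_n the protonated form dominates, above it the deprotonated form does. At pH = 12.8, the predominant species is CO₃²⁻.

CO₃²⁻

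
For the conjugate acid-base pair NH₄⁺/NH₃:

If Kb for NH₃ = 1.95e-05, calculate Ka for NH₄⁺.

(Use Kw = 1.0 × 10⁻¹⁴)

For a conjugate pair Ka × Kb = Kw, so Ka = Kw/Kb = 1.0 × 10⁻¹⁴ / 1.95e-05 = 5.13e-10.

K_a = 5.13e-10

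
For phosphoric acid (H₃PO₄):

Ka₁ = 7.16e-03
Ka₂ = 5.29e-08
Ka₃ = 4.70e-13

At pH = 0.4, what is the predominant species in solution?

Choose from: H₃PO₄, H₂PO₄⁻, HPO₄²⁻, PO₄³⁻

pKa₁ = 2.15, pKa₂ = 7.28, pKa₃ = 12.33. For a polyprotic acid the predominant species crosses at each pKa: below pKa_n the protonated form dominates, above it the deprotonated form does. At pH = 0.4, the predominant species is H₃PO₄.

H₃PO₄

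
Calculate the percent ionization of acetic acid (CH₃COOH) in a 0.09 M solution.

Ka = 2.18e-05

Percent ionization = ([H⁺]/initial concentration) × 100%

Using Ka equilibrium: x² + Ka×x - Ka×C = 0. Solving: [H⁺] = 1.3899e-03. Percent = (1.3899e-03/0.09) × 100

Percent ionization = 1.54%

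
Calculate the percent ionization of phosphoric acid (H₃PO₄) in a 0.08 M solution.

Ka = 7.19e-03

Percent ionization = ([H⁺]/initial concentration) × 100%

Using Ka equilibrium: x² + Ka×x - Ka×C = 0. Solving: [H⁺] = 2.0656e-02. Percent = (2.0656e-02/0.08) × 100

Percent ionization = 25.8%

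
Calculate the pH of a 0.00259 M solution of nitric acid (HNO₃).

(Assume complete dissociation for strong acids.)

[H⁺] = 0.00259 M for strong acid. pH = -log[H⁺] = -log(0.00259)

pH = 2.59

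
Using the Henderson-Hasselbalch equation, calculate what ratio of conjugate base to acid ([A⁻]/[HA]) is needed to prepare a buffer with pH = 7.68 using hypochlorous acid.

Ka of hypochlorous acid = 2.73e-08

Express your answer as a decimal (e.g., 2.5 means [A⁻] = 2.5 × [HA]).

pKa = -log(2.73e-08) = 7.5638. pH = pKa + log([A⁻]/[HA]), so log([A⁻]/[HA]) = pH − pKa = 7.68 − 7.5638 = 0.1162. [A⁻]/[HA] = 10^(0.1162) = 1.31

[A⁻]/[HA] = 1.31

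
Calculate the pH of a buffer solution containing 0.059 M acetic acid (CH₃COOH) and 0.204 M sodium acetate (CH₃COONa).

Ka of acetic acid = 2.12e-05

pKa = -log(2.12e-05) = 4.67. pH = pKa + log([A⁻]/[HA]) = 4.67 + log(0.204/0.059)

pH = 5.21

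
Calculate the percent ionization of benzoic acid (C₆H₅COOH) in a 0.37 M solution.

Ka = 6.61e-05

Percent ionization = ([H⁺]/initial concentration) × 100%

Using Ka equilibrium: x² + Ka×x - Ka×C = 0. Solving: [H⁺] = 4.9125e-03. Percent = (4.9125e-03/0.37) × 100

Percent ionization = 1.33%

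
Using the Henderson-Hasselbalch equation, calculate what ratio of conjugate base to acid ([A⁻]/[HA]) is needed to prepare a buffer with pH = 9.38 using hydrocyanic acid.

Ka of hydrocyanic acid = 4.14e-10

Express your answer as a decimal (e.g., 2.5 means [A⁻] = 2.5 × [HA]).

pKa = -log(4.14e-10) = 9.3830. pH = pKa + log([A⁻]/[HA]), so log([A⁻]/[HA]) = pH − pKa = 9.38 − 9.3830 = -0.0030. [A⁻]/[HA] = 10^(-0.0030) = 0.993

[A⁻]/[HA] = 0.993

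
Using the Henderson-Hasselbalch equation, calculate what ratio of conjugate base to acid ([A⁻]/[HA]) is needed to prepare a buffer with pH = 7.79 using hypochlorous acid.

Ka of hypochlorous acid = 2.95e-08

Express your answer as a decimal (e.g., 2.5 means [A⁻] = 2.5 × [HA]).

pKa = -log(2.95e-08) = 7.5302. pH = pKa + log([A⁻]/[HA]), so log([A⁻]/[HA]) = pH − pKa = 7.79 − 7.5302 = 0.2598. [A⁻]/[HA] = 10^(0.2598) = 1.82

[A⁻]/[HA] = 1.82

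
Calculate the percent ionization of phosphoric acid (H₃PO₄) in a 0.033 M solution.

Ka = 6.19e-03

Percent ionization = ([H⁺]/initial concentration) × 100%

Using Ka equilibrium: x² + Ka×x - Ka×C = 0. Solving: [H⁺] = 1.1529e-02. Percent = (1.1529e-02/0.033) × 100

Percent ionization = 34.9%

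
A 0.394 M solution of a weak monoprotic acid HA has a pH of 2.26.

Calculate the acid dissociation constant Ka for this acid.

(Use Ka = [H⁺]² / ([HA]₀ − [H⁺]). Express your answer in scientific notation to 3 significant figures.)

[H⁺] = 10^(−pH) = 10^(−2.26) = 5.495e-03 M. For HA ⇌ H⁺ + A⁻, Ka = [H⁺][A⁻]/[HA] = [H⁺]² / ([HA]₀ − [H⁺]) = (5.495e-03)² / (0.394 − 5.495e-03) = 7.77e-05.

K_a = 7.77e-05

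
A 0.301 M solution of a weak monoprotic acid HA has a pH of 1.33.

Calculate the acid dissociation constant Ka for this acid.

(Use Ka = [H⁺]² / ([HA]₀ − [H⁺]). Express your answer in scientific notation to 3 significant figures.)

[H⁺] = 10^(−pH) = 10^(−1.33) = 4.677e-02 M. For HA ⇌ H⁺ + A⁻, Ka = [H⁺][A⁻]/[HA] = [H⁺]² / ([HA]₀ − [H⁺]) = (4.677e-02)² / (0.301 − 4.677e-02) = 8.61e-03.

K_a = 8.61e-03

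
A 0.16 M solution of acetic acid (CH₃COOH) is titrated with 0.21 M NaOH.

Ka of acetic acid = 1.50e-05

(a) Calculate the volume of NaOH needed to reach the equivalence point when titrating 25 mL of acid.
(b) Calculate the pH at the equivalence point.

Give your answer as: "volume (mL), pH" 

moles acid = 0.16 × 25/1000 = 0.004 mol; V_base = moles/0.21 × 1000 = 19.0 mL. At equivalence only the conjugate base is present: [A⁻] = 0.004/0.044 = 9.0811e-02 M. Kb = Kw/Ka = 6.67e-10; [OH⁻] = √(Kb × [A⁻]) = 7.7808e-06; pOH = 5.11; pH = 14 - pOH = 8.89.

V = 19.0 mL, pH = 8.89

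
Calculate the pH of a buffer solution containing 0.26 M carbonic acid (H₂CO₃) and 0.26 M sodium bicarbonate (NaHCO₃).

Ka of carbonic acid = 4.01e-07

pKa = -log(4.01e-07) = 6.40. pH = pKa + log([A⁻]/[HA]) = 6.40 + log(0.26/0.26)

pH = 6.40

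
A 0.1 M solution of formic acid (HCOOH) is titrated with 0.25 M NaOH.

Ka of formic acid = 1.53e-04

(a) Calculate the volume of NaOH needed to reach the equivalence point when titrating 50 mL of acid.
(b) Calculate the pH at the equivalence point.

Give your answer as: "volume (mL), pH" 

moles acid = 0.1 × 50/1000 = 0.005 mol; V_base = moles/0.25 × 1000 = 20.0 mL. At equivalence only the conjugate base is present: [A⁻] = 0.005/0.070 = 7.1429e-02 M. Kb = Kw/Ka = 6.54e-11; [OH⁻] = √(Kb × [A⁻]) = 2.1607e-06; pOH = 5.67; pH = 14 - pOH = 8.33.

V = 20.0 mL, pH = 8.33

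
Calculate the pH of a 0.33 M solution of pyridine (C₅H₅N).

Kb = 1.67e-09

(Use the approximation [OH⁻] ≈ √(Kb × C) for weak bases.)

[OH⁻] = √(Kb × C) = √(1.67e-09 × 0.33) = 2.3476e-05. pOH = 4.63, pH = 14 - pOH

pH = 9.37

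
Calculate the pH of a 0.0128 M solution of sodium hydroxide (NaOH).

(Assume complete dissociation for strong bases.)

[OH⁻] = 0.0128 M for strong base. pOH = -log[OH⁻] = 1.89, pH = 14 - pOH

pH = 12.11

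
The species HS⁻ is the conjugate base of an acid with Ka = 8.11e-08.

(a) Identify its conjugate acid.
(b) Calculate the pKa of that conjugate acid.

(a) The conjugate acid is formed by adding one H⁺ to HS⁻, giving H₂S. (b) pKa = -log(Ka) = -log(8.11e-08) = 7.09.

Conjugate acid: H₂S; pK_a = 7.09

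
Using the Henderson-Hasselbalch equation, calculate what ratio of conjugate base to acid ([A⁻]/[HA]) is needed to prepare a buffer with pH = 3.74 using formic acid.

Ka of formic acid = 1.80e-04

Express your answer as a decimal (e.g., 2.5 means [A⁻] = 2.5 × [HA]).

pKa = -log(1.80e-04) = 3.7447. pH = pKa + log([A⁻]/[HA]), so log([A⁻]/[HA]) = pH − pKa = 3.74 − 3.7447 = -0.0047. [A⁻]/[HA] = 10^(-0.0047) = 0.989

[A⁻]/[HA] = 0.989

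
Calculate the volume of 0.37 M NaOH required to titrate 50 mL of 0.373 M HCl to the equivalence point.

At equivalence: moles acid = moles base. moles HCl = 0.373 × 50/1000 = 0.01865 mol. V_base = moles / 0.37 × 1000 = 50.4 mL.

V_{base} = 50.4 mL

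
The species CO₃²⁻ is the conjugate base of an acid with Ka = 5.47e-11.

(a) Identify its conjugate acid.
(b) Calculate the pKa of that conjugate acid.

(a) The conjugate acid is formed by adding one H⁺ to CO₃²⁻, giving HCO₃⁻. (b) pKa = -log(Ka) = -log(5.47e-11) = 10.26.

Conjugate acid: HCO₃⁻; pK_a = 10.26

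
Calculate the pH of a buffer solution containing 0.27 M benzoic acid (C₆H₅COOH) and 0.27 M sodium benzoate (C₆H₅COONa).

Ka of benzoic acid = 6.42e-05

pKa = -log(6.42e-05) = 4.19. pH = pKa + log([A⁻]/[HA]) = 4.19 + log(0.27/0.27)

pH = 4.19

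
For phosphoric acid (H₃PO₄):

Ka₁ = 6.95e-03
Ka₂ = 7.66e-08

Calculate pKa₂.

pKa₂ = -log(Ka₂) = -log(7.66e-08) = 7.12.

pK_{a2} = 7.12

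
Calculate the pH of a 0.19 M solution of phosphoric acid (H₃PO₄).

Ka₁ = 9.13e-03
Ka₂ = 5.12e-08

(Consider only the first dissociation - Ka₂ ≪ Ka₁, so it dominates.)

First dissociation dominates. From Ka₁ = [H⁺][HA⁻]/[H₂A], x² + Ka₁·x − Ka₁·C = 0 with C = 0.19 M and Ka₁ = 9.13e-03. Solving: [H⁺] = (−Ka₁ + √(Ka₁² + 4·Ka₁·C)) / 2 = 3.7334e-02 M. pH = -log(3.7334e-02) = 1.43.

pH = 1.43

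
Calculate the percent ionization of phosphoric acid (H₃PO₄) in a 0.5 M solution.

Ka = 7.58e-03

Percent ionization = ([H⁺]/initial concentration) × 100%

Using Ka equilibrium: x² + Ka×x - Ka×C = 0. Solving: [H⁺] = 5.7890e-02. Percent = (5.7890e-02/0.5) × 100

Percent ionization = 11.6%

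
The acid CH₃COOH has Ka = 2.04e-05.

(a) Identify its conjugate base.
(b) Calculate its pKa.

(a) The conjugate base is formed by removing one H⁺ from CH₃COOH, giving CH₃COO⁻. (b) pKa = -log(Ka) = -log(2.04e-05) = 4.69.

Conjugate base: CH₃COO⁻; pK_a = 4.69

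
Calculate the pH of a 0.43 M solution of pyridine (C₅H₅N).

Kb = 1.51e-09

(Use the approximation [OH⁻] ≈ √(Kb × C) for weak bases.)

[OH⁻] = √(Kb × C) = √(1.51e-09 × 0.43) = 2.5481e-05. pOH = 4.59, pH = 14 - pOH

pH = 9.41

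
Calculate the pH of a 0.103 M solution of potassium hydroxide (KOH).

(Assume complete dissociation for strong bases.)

[OH⁻] = 0.103 M for strong base. pOH = -log[OH⁻] = 0.99, pH = 14 - pOH

pH = 13.01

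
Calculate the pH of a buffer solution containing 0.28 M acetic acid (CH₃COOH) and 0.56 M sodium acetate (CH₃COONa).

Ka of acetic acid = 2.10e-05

pKa = -log(2.10e-05) = 4.68. pH = pKa + log([A⁻]/[HA]) = 4.68 + log(0.56/0.28)

pH = 4.98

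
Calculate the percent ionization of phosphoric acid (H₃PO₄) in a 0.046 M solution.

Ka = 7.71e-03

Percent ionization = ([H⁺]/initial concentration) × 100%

Using Ka equilibrium: x² + Ka×x - Ka×C = 0. Solving: [H⁺] = 1.5368e-02. Percent = (1.5368e-02/0.046) × 100

Percent ionization = 33.4%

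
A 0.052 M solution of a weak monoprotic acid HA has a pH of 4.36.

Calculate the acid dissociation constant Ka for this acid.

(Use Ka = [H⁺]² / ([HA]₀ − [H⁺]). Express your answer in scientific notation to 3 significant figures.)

[H⁺] = 10^(−pH) = 10^(−4.36) = 4.365e-05 M. For HA ⇌ H⁺ + A⁻, Ka = [H⁺][A⁻]/[HA] = [H⁺]² / ([HA]₀ − [H⁺]) = (4.365e-05)² / (0.052 − 4.365e-05) = 3.67e-08.

K_a = 3.67e-08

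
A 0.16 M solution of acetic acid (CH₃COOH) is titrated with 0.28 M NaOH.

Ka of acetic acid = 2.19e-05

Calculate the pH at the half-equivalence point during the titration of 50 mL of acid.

At half-equivalence [HA] = [A⁻], so Henderson-Hasselbalch gives pH = pKa = -log(2.19e-05) = 4.66.

pH = pKa = 4.66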